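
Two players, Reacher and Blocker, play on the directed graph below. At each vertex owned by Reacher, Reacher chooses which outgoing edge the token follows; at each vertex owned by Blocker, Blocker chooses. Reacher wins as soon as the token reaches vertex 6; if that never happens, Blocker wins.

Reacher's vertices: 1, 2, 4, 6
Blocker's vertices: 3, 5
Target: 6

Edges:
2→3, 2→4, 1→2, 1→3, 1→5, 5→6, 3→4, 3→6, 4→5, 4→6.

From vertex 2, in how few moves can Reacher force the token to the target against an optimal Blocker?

2

A0 = {6}
A1: add {4, 5} — 4 (Reacher) has 4→6; 5 (Blocker): all of {6} already in.
A2: add {1, 2, 3} — 1 (Reacher) has 1→5; 2 (Reacher) has 2→4; 3 (Blocker): all of {4, 6} already in.
A2 = all vertices. Fixed point.
2 enters the attractor at level 2, so Reacher can force the target in 2 moves from there.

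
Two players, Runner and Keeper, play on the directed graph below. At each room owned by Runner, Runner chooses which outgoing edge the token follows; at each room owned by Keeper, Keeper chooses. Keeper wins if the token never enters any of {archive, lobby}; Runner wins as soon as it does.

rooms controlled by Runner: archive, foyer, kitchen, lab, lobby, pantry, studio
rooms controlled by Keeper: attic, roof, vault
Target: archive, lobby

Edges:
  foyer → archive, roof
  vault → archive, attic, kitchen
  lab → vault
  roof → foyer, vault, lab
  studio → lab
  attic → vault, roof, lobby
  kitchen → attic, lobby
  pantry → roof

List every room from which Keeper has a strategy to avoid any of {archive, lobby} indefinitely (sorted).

attic, lab, pantry, roof, studio, vault

A0 = {archive, lobby}
A1: add {foyer, kitchen} — foyer (Runner) has foyer→archive; kitchen (Runner) has kitchen→lobby.
A2 = A1; e.g. vault (Keeper) can still go to attic. Fixed point.
Runner's attractor = {archive, foyer, kitchen, lobby}; Keeper avoids the target exactly from the complement.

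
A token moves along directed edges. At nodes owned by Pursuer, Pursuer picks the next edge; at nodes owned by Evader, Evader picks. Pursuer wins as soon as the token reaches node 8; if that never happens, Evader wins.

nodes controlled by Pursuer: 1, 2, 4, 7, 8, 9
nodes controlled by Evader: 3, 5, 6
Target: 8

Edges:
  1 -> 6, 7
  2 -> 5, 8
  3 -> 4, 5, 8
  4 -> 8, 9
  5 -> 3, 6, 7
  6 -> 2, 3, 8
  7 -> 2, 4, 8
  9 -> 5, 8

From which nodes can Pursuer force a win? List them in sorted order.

1, 2, 4, 7, 8, 9

A0 = {8}
A1: add {2, 4, 7, 9} — 2 (Pursuer) has 2→8; 4 (Pursuer) has 4→8; 7 (Pursuer) has 7→8; 9 (Pursuer) has 9→8.
A2: add {1} — 1 (Pursuer) has 1→7.
A3 = A2; e.g. 3 (Evader) can still go to 5. Fixed point.
Pursuer's winning region = {1, 2, 4, 7, 8, 9}.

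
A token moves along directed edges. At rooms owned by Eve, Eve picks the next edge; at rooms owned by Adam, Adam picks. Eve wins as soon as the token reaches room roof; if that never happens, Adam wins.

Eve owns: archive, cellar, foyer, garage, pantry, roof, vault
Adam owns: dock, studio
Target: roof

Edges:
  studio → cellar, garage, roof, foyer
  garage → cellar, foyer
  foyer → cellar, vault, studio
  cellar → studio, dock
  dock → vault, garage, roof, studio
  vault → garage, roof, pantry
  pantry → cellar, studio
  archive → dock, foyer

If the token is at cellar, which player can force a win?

Adam

A0 = {roof}
A1: add {vault} — vault (Eve) has vault→roof.
A2: add {foyer} — foyer (Eve) has foyer→vault.
A3: add {archive, garage} — archive (Eve) has archive→foyer; garage (Eve) has garage→foyer.
A4 = A3; e.g. cellar (Eve) has no edge into A3. Fixed point.
cellar never enters the attractor, so Adam can avoid the target forever.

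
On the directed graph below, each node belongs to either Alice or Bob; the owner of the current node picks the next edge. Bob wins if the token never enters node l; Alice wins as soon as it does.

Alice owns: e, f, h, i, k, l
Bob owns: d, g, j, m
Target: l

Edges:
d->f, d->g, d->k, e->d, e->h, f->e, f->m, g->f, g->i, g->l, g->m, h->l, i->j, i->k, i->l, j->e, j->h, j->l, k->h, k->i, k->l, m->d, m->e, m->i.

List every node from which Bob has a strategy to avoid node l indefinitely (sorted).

A0 = {l}
A1: add {h, i, k} — h (Alice) has h→l; i (Alice) has i→l; k (Alice) has k→l.
A2: add {e} — e (Alice) has e→h.
A3: add {f, j} — f (Alice) has f→e; j (Bob): all of {e, h, l} already in.
A4 = A3; e.g. d (Bob) can still go to g. Fixed point.
Alice's attractor = {e, f, h, i, j, k, l}; Bob avoids the target exactly from the complement.

d, g, m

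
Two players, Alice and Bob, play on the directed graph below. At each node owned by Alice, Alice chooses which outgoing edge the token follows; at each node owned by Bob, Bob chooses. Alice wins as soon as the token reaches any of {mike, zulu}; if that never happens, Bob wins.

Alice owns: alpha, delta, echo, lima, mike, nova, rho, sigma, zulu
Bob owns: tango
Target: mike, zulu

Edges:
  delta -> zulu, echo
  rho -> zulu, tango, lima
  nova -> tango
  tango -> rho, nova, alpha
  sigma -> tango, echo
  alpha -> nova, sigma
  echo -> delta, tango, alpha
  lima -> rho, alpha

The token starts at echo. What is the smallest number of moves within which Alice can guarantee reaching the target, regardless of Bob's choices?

A0 = {mike, zulu}
A1: add {delta, rho} — delta (Alice) has delta→zulu; rho (Alice) has rho→zulu.
A2: add {echo, lima} — echo (Alice) has echo→delta; lima (Alice) has lima→rho.
echo enters the attractor at level 2, so Alice can force the target in 2 moves from there.

2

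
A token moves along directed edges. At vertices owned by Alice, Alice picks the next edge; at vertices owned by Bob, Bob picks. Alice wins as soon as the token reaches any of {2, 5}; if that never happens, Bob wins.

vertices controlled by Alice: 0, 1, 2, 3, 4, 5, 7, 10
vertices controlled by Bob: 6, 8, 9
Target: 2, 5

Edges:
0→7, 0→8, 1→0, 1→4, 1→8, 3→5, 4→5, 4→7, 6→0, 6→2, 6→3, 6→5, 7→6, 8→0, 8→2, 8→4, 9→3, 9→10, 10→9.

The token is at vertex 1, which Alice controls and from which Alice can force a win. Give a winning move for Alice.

A0 = {2, 5}
A1: add {3, 4} — 3 (Alice) has 3→5; 4 (Alice) has 4→5.
A2: add {1} — 1 (Alice) has 1→4.
A3 = A2; e.g. 0 (Alice) has no edge into A2. Fixed point.
From 1, successor 4 is in the attractor (rank 1); the other successors 0, 8 are not.

4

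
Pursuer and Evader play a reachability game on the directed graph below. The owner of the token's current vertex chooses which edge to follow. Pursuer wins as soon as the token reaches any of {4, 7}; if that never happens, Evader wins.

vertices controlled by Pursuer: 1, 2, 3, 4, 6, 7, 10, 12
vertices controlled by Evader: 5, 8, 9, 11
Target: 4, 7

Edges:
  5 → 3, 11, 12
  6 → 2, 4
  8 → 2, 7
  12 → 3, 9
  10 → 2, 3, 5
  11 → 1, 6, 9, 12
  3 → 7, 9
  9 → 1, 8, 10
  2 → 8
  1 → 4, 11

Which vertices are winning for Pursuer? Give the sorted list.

1, 3, 4, 6, 7, 10, 12

A0 = {4, 7}
A1: add {1, 3, 6} — 1 (Pursuer) has 1→4; 3 (Pursuer) has 3→7; 6 (Pursuer) has 6→4.
A2: add {10, 12} — 10 (Pursuer) has 10→3; 12 (Pursuer) has 12→3.
A3 = A2; e.g. 2 (Pursuer) has no edge into A2. Fixed point.
Pursuer's winning region = {1, 3, 4, 6, 7, 10, 12}.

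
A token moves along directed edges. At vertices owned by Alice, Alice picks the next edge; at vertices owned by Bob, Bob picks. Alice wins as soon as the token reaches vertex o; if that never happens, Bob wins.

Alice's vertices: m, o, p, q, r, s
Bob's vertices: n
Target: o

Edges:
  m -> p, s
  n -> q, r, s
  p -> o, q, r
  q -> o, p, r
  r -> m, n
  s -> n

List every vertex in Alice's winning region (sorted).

m, o, p, q, r

A0 = {o}
A1: add {p, q} — p (Alice) has p→o; q (Alice) has q→o.
A2: add {m} — m (Alice) has m→p.
A3: add {r} — r (Alice) has r→m.
A4 = A3; e.g. n (Bob) can still go to s. Fixed point.
Alice's winning region = {m, o, p, q, r}.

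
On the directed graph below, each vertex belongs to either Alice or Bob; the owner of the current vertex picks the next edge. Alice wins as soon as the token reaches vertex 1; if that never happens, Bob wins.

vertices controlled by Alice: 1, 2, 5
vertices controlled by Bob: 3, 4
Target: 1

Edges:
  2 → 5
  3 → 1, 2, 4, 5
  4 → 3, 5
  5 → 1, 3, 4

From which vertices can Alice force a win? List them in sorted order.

A0 = {1}
A1: add {5} — 5 (Alice) has 5→1.
A2: add {2} — 2 (Alice) has 2→5.
A3 = A2; e.g. 3 (Bob) can still go to 4. Fixed point.
Alice's winning region = {1, 2, 5}.

1, 2, 5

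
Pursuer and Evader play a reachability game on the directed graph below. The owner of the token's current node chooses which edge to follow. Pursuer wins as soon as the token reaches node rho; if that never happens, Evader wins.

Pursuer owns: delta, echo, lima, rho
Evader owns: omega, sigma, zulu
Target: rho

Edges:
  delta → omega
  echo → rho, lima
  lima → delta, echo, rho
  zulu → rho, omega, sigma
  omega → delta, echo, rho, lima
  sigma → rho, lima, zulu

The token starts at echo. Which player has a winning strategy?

A0 = {rho}
A1: add {echo, lima} — echo (Pursuer) has echo→rho; lima (Pursuer) has lima→rho.
A2 = A1; e.g. delta (Pursuer) has no edge into A1. Fixed point.
echo ∈ A1, so Pursuer can force the target.

Pursuer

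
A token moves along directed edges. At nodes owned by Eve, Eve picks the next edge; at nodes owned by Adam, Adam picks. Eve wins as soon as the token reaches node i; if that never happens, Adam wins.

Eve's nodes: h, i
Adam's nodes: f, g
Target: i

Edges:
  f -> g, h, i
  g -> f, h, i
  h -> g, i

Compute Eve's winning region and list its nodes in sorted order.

A0 = {i}
A1: add {h} — h (Eve) has h→i.
A2 = A1; e.g. f (Adam) can still go to g. Fixed point.
Eve's winning region = {h, i}.

h, i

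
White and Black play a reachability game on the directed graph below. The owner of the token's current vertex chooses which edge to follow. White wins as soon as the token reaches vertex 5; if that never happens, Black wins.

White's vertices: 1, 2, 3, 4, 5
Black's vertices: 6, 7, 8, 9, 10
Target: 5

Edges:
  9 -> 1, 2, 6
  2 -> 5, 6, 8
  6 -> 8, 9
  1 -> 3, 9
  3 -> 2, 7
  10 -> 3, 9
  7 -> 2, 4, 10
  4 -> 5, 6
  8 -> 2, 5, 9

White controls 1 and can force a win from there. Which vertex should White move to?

3

A0 = {5}
A1: add {2, 4} — 2 (White) has 2→5; 4 (White) has 4→5.
A2: add {3} — 3 (White) has 3→2.
A3: add {1} — 1 (White) has 1→3.
A4 = A3; e.g. 6 (Black) can still go to 8. Fixed point.
From 1, successor 3 is in the attractor (rank 2); the other successor 9 is not.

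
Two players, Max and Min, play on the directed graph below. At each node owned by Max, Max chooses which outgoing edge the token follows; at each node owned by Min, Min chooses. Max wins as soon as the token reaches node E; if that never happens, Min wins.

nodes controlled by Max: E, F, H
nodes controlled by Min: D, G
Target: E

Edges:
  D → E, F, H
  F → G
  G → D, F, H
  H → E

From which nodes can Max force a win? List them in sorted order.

E, H

A0 = {E}
A1: add {H} — H (Max) has H→E.
A2 = A1; e.g. D (Min) can still go to F. Fixed point.
Max's winning region = {E, H}.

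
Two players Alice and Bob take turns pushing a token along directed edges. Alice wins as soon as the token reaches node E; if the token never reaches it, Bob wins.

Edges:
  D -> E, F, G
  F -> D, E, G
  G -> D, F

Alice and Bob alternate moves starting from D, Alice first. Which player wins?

Track states (vertex, player-to-move).
A0 = {(E,Alice), (E,Bob)}
A1: add {(D,Alice), (F,Alice)}.
(D,Alice) ∈ A1 ⇒ Alice forces the target.

Alice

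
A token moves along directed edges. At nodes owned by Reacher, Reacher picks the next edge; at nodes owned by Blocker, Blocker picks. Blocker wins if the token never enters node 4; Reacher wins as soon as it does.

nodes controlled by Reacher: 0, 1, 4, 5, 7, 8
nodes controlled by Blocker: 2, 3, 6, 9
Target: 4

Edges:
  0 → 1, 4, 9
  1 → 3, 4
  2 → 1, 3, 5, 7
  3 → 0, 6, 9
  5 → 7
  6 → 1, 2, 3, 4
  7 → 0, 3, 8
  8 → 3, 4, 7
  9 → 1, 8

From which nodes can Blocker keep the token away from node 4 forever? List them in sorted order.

A0 = {4}
A1: add {0, 1, 8} — 0 (Reacher) has 0→4; 1 (Reacher) has 1→4; 8 (Reacher) has 8→4.
A2: add {7, 9} — 7 (Reacher) has 7→0; 9 (Blocker): all of {1, 8} already in.
A3: add {5} — 5 (Reacher) has 5→7.
A4 = A3; e.g. 2 (Blocker) can still go to 3. Fixed point.
Reacher's attractor = {0, 1, 4, 5, 7, 8, 9}; Blocker avoids the target exactly from the complement.

2, 3, 6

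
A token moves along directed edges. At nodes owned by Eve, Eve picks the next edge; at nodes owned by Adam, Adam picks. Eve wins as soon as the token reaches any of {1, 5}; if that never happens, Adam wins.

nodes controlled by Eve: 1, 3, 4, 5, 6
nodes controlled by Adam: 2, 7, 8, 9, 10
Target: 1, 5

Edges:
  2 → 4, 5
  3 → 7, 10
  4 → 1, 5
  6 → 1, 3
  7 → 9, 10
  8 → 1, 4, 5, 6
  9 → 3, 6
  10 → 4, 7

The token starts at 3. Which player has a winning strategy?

Adam

A0 = {1, 5}
A1: add {4, 6} — 4 (Eve) has 4→1; 6 (Eve) has 6→1.
A2: add {2, 8} — 2 (Adam): all of {4, 5} already in; 8 (Adam): all of {1, 4, 5, 6} already in.
A3 = A2; e.g. 3 (Eve) has no edge into A2. Fixed point.
3 never enters the attractor, so Adam can avoid the target forever.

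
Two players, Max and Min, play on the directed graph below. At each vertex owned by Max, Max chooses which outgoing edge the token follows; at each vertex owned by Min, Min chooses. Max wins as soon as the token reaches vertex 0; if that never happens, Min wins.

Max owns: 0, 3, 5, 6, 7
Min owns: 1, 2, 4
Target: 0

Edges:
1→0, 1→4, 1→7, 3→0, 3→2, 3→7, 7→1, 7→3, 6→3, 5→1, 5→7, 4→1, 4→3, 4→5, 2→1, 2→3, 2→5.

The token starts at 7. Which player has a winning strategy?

A0 = {0}
A1: add {3} — 3 (Max) has 3→0.
A2: add {6, 7} — 6 (Max) has 6→3; 7 (Max) has 7→3.
7 ∈ A2, so Max can force the target.

Max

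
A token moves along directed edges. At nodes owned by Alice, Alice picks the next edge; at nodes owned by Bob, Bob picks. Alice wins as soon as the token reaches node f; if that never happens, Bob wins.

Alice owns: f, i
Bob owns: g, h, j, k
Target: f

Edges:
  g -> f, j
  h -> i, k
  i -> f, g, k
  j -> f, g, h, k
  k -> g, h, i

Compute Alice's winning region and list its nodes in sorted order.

f, i

A0 = {f}
A1: add {i} — i (Alice) has i→f.
A2 = A1; e.g. g (Bob) can still go to j. Fixed point.
Alice's winning region = {f, i}.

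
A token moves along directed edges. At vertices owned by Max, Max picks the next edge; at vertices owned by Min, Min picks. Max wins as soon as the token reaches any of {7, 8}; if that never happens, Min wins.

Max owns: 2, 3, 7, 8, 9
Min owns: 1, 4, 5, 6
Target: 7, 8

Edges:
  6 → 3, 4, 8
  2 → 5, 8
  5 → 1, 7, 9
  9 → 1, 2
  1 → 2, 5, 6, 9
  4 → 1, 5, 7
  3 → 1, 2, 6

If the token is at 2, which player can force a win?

Max

A0 = {7, 8}
A1: add {2} — 2 (Max) has 2→8.
2 ∈ A1, so Max can force the target.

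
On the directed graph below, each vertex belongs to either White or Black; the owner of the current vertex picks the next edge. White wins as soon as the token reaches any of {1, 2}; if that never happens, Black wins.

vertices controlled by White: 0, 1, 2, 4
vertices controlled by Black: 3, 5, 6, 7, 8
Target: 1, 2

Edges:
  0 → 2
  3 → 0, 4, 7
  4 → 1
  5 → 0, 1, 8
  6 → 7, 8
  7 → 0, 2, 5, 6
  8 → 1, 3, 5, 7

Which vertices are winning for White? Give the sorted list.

A0 = {1, 2}
A1: add {0, 4} — 0 (White) has 0→2; 4 (White) has 4→1.
A2 = A1; e.g. 3 (Black) can still go to 7. Fixed point.
White's winning region = {0, 1, 2, 4}.

0, 1, 2, 4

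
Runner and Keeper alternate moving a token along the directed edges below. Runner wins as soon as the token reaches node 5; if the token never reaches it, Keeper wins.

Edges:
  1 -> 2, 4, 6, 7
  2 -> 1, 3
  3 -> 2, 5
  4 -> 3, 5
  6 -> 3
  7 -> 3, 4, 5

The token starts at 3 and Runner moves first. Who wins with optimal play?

Runner

Track states (vertex, player-to-move).
A0 = {(5,Runner), (5,Keeper)}
A1: add {(3,Runner), (4,Runner), (7,Runner)}.
(3,Runner) ∈ A1 ⇒ Runner forces the target.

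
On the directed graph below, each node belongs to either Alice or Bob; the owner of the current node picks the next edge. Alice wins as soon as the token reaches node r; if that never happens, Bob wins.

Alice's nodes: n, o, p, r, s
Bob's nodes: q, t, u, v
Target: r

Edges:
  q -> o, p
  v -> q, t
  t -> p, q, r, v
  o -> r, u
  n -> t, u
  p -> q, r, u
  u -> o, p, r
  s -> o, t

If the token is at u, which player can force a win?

Alice

A0 = {r}
A1: add {o, p} — o (Alice) has o→r; p (Alice) has p→r.
A2: add {q, s, u} — q (Bob): all of {o, p} already in; s (Alice) has s→o; u (Bob): all of {o, p, r} already in.
u ∈ A2, so Alice can force the target.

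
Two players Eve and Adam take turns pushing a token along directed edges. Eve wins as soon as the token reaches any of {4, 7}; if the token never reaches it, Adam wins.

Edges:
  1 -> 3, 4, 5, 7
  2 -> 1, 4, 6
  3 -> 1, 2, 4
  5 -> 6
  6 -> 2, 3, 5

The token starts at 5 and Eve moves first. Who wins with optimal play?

Track states (vertex, player-to-move).
A0 = {(4,Eve), (4,Adam), (7,Eve), (7,Adam)}
A1: add {(1,Eve), (2,Eve), (3,Eve)}.
A2: add {(3,Adam)}.
A3: add {(6,Eve)}.
A4: add {(2,Adam), (5,Adam)}.
A5 = A4; e.g. (1,Adam) stays out. (5,Eve) never enters ⇒ Adam avoids the target.

Adam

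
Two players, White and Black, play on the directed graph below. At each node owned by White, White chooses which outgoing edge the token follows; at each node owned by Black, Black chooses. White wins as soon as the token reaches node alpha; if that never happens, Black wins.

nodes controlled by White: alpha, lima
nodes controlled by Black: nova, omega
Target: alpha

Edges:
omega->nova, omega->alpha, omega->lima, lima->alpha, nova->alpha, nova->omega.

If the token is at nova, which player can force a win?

Black

A0 = {alpha}
A1: add {lima} — lima (White) has lima→alpha.
A2 = A1; e.g. nova (Black) can still go to omega. Fixed point.
nova never enters the attractor, so Black can avoid the target forever.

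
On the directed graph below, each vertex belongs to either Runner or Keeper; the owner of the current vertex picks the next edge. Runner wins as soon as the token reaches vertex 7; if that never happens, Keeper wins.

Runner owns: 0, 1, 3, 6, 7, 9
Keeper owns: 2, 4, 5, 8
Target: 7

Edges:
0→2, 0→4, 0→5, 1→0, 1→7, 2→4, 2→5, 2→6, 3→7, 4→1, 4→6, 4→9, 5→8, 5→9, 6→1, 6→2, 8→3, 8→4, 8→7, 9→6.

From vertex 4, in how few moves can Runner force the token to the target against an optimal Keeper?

A0 = {7}
A1: add {1, 3} — 1 (Runner) has 1→7; 3 (Runner) has 3→7.
A2: add {6} — 6 (Runner) has 6→1.
A3: add {9} — 9 (Runner) has 9→6.
A4: add {4} — 4 (Keeper): all of {1, 6, 9} already in.
4 enters the attractor at level 4, so Runner can force the target in 4 moves from there.

4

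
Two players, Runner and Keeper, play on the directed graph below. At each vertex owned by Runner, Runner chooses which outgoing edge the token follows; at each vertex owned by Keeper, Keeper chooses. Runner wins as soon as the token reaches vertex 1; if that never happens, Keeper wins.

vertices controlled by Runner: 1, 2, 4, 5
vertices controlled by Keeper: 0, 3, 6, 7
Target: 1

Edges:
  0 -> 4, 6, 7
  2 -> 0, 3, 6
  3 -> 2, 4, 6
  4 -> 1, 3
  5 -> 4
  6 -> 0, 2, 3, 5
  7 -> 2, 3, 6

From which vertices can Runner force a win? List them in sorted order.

A0 = {1}
A1: add {4} — 4 (Runner) has 4→1.
A2: add {5} — 5 (Runner) has 5→4.
A3 = A2; e.g. 0 (Keeper) can still go to 6. Fixed point.
Runner's winning region = {1, 4, 5}.

1, 4, 5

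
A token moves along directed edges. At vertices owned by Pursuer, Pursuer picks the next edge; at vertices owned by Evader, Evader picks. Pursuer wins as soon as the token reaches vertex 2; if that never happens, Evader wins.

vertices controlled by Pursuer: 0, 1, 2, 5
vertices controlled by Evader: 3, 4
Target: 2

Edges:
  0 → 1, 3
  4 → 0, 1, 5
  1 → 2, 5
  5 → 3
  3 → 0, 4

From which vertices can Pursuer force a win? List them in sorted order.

0, 1, 2

A0 = {2}
A1: add {1} — 1 (Pursuer) has 1→2.
A2: add {0} — 0 (Pursuer) has 0→1.
A3 = A2; e.g. 3 (Evader) can still go to 4. Fixed point.
Pursuer's winning region = {0, 1, 2}.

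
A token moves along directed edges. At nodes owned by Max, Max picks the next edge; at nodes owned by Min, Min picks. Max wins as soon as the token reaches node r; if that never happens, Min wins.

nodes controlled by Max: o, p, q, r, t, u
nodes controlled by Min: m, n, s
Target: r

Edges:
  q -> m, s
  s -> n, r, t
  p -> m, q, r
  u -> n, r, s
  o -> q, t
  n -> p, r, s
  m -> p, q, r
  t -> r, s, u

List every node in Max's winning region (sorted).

A0 = {r}
A1: add {p, t, u} — p (Max) has p→r; t (Max) has t→r; u (Max) has u→r.
A2: add {o} — o (Max) has o→t.
A3 = A2; e.g. m (Min) can still go to q. Fixed point.
Max's winning region = {o, p, r, t, u}.

o, p, r, t, u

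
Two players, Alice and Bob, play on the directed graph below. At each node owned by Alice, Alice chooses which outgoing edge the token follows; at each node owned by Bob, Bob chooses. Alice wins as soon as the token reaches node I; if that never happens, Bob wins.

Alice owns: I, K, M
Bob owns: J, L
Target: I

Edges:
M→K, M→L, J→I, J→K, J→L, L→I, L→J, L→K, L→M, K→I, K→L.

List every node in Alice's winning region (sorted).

I, K, M

A0 = {I}
A1: add {K} — K (Alice) has K→I.
A2: add {M} — M (Alice) has M→K.
A3 = A2; e.g. J (Bob) can still go to L. Fixed point.
Alice's winning region = {I, K, M}.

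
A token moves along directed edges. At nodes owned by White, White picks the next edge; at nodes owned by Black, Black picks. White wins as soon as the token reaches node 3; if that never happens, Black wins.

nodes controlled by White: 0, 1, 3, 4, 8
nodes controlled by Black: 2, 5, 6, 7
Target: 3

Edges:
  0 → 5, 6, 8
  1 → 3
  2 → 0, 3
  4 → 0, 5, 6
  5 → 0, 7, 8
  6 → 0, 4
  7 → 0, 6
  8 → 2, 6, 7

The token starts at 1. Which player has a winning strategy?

White

A0 = {3}
A1: add {1} — 1 (White) has 1→3.
A2 = A1; e.g. 0 (White) has no edge into A1. Fixed point.
1 ∈ A1, so White can force the target.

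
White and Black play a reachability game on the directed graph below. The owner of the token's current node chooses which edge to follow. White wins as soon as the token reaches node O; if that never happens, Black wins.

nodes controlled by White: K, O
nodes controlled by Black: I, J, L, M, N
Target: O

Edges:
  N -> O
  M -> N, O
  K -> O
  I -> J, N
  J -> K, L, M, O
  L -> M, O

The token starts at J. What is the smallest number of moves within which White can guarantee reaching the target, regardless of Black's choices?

A0 = {O}
A1: add {K, N} — K (White) has K→O; N (Black): all of {O} already in.
A2: add {M} — M (Black): all of {N, O} already in.
A3: add {L} — L (Black): all of {M, O} already in.
A4: add {J} — J (Black): all of {K, L, M, O} already in.
J enters the attractor at level 4, so White can force the target in 4 moves from there.

4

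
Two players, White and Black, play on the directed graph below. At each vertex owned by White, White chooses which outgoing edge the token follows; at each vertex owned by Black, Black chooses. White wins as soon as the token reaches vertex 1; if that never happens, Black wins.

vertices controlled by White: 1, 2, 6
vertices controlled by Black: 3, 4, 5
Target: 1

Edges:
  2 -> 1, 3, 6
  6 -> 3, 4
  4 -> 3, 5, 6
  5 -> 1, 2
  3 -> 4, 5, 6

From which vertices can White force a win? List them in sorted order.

A0 = {1}
A1: add {2} — 2 (White) has 2→1.
A2: add {5} — 5 (Black): all of {1, 2} already in.
A3 = A2; e.g. 3 (Black) can still go to 4. Fixed point.
White's winning region = {1, 2, 5}.

1, 2, 5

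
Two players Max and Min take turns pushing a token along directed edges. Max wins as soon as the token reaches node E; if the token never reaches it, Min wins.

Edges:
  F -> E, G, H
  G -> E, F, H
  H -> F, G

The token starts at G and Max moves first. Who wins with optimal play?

Track states (vertex, player-to-move).
A0 = {(E,Max), (E,Min)}
A1: add {(F,Max), (G,Max)}.
(G,Max) ∈ A1 ⇒ Max forces the target.

Max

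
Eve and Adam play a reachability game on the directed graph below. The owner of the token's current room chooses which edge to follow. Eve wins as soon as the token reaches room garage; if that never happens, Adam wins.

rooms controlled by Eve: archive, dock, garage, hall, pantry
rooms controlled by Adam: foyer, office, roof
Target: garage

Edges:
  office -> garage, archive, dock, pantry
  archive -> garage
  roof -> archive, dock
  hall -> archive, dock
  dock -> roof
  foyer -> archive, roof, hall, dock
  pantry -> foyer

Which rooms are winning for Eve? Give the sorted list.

A0 = {garage}
A1: add {archive} — archive (Eve) has archive→garage.
A2: add {hall} — hall (Eve) has hall→archive.
A3 = A2; e.g. office (Adam) can still go to dock. Fixed point.
Eve's winning region = {archive, garage, hall}.

archive, garage, hall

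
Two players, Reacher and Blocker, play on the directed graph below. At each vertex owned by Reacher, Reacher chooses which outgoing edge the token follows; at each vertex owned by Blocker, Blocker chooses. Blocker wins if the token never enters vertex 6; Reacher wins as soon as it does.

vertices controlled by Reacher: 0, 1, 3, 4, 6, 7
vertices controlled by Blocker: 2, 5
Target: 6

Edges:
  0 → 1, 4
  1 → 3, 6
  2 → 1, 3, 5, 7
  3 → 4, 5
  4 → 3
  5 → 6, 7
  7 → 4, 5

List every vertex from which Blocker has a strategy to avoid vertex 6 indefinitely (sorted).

A0 = {6}
A1: add {1} — 1 (Reacher) has 1→6.
A2: add {0} — 0 (Reacher) has 0→1.
A3 = A2; e.g. 2 (Blocker) can still go to 3. Fixed point.
Reacher's attractor = {0, 1, 6}; Blocker avoids the target exactly from the complement.

2, 3, 4, 5, 7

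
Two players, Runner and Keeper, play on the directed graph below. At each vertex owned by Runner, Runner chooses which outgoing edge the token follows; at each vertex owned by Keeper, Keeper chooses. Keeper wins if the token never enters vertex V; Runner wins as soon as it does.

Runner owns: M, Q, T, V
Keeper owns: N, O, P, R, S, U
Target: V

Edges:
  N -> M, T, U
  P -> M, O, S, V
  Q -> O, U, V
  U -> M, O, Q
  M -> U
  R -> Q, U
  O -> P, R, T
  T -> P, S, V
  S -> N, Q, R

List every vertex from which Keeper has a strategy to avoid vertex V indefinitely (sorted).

M, N, O, P, R, S, U

A0 = {V}
A1: add {Q, T} — Q (Runner) has Q→V; T (Runner) has T→V.
A2 = A1; e.g. M (Runner) has no edge into A1. Fixed point.
Runner's attractor = {Q, T, V}; Keeper avoids the target exactly from the complement.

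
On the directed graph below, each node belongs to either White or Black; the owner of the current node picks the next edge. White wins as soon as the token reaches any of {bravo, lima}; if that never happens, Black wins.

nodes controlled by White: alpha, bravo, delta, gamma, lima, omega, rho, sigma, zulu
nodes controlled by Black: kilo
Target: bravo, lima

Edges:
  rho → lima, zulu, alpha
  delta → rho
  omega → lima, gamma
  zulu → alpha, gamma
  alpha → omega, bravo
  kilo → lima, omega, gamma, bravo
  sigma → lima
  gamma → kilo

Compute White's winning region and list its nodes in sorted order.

alpha, bravo, delta, lima, omega, rho, sigma, zulu

A0 = {bravo, lima}
A1: add {alpha, omega, rho, sigma} — rho (White) has rho→lima; omega (White) has omega→lima; alpha (White) has alpha→bravo; sigma (White) has sigma→lima.
A2: add {delta, zulu} — delta (White) has delta→rho; zulu (White) has zulu→alpha.
A3 = A2; e.g. kilo (Black) can still go to gamma. Fixed point.
White's winning region = {alpha, bravo, delta, lima, omega, rho, sigma, zulu}.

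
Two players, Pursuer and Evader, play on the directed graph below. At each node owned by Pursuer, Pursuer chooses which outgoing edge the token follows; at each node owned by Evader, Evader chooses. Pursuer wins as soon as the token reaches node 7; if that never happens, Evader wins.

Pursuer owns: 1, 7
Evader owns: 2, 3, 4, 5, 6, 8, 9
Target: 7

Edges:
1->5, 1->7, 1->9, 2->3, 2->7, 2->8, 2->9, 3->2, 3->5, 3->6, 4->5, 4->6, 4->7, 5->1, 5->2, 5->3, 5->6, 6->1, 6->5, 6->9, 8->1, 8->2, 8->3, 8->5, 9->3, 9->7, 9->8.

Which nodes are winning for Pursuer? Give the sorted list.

1, 7

A0 = {7}
A1: add {1} — 1 (Pursuer) has 1→7.
A2 = A1; e.g. 2 (Evader) can still go to 3. Fixed point.
Pursuer's winning region = {1, 7}.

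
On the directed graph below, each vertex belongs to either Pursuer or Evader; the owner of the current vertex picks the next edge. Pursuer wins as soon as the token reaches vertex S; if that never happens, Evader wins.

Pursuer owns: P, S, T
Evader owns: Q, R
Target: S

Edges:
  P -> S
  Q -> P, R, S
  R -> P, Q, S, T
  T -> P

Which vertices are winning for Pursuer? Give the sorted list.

P, S, T

A0 = {S}
A1: add {P} — P (Pursuer) has P→S.
A2: add {T} — T (Pursuer) has T→P.
A3 = A2; e.g. Q (Evader) can still go to R. Fixed point.
Pursuer's winning region = {P, S, T}.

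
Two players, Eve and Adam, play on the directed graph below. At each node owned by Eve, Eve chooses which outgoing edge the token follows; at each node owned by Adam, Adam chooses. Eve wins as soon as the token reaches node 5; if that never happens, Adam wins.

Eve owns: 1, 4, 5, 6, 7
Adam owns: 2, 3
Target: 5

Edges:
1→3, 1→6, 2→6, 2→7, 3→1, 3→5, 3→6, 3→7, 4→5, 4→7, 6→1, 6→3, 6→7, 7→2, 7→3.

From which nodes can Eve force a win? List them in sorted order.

A0 = {5}
A1: add {4} — 4 (Eve) has 4→5.
A2 = A1; e.g. 1 (Eve) has no edge into A1. Fixed point.
Eve's winning region = {4, 5}.

4, 5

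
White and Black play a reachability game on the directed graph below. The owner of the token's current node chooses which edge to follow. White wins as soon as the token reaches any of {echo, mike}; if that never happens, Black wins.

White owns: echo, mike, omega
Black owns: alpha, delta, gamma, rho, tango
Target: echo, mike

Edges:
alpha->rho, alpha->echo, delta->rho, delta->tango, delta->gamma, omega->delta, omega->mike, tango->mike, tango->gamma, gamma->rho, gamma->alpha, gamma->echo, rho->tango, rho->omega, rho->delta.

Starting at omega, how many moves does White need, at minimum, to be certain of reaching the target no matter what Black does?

1

A0 = {echo, mike}
A1: add {omega} — omega (White) has omega→mike.
A2 = A1; e.g. rho (Black) can still go to tango. Fixed point.
omega enters the attractor at level 1, so White can force the target in 1 move from there.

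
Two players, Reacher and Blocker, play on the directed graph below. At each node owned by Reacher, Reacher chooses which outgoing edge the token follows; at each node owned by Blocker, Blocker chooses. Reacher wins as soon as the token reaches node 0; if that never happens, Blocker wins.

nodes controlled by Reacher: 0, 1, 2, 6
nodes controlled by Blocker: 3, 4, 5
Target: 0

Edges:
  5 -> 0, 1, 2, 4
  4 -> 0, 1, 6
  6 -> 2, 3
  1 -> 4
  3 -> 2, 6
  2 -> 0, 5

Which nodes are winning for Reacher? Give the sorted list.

0, 2, 3, 6

A0 = {0}
A1: add {2} — 2 (Reacher) has 2→0.
A2: add {6} — 6 (Reacher) has 6→2.
A3: add {3} — 3 (Blocker): all of {2, 6} already in.
A4 = A3; e.g. 1 (Reacher) has no edge into A3. Fixed point.
Reacher's winning region = {0, 2, 3, 6}.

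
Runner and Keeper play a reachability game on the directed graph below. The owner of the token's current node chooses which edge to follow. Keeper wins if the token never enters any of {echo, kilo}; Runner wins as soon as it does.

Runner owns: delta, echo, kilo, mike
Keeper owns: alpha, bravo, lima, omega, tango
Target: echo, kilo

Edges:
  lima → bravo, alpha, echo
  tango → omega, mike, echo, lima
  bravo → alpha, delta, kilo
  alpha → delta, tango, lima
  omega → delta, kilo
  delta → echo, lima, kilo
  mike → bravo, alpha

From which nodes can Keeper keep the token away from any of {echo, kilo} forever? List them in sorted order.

alpha, bravo, lima, mike, tango

A0 = {echo, kilo}
A1: add {delta} — delta (Runner) has delta→echo.
A2: add {omega} — omega (Keeper): all of {delta, kilo} already in.
A3 = A2; e.g. bravo (Keeper) can still go to alpha. Fixed point.
Runner's attractor = {delta, echo, kilo, omega}; Keeper avoids the target exactly from the complement.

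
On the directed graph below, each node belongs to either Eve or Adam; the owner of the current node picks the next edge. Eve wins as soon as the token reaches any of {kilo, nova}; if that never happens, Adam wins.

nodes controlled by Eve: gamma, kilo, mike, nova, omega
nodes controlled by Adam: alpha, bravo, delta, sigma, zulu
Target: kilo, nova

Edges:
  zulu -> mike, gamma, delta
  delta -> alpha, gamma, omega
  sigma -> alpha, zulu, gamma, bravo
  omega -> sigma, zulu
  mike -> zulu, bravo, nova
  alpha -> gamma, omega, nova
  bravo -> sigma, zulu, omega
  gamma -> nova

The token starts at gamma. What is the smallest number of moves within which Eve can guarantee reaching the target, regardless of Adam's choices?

A0 = {kilo, nova}
A1: add {gamma, mike} — mike (Eve) has mike→nova; gamma (Eve) has gamma→nova.
A2 = A1; e.g. alpha (Adam) can still go to omega. Fixed point.
gamma enters the attractor at level 1, so Eve can force the target in 1 move from there.

1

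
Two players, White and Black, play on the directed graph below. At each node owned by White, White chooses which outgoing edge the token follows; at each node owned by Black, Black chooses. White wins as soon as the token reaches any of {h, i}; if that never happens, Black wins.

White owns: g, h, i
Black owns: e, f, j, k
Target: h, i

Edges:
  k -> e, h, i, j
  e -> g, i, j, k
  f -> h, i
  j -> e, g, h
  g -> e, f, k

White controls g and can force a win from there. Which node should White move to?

f

A0 = {h, i}
A1: add {f} — f (Black): all of {h, i} already in.
A2: add {g} — g (White) has g→f.
A3 = A2; e.g. e (Black) can still go to j. Fixed point.
From g, successor f is in the attractor (rank 1); the other successors e, k are not.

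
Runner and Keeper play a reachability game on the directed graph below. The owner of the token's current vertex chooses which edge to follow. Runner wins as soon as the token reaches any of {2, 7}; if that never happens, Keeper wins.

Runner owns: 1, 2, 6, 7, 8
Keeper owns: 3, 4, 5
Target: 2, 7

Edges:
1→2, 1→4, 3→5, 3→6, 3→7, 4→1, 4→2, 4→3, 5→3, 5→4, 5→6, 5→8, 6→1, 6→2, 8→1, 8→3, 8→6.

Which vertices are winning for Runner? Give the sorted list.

1, 2, 6, 7, 8

A0 = {2, 7}
A1: add {1, 6} — 1 (Runner) has 1→2; 6 (Runner) has 6→2.
A2: add {8} — 8 (Runner) has 8→1.
A3 = A2; e.g. 3 (Keeper) can still go to 5. Fixed point.
Runner's winning region = {1, 2, 6, 7, 8}.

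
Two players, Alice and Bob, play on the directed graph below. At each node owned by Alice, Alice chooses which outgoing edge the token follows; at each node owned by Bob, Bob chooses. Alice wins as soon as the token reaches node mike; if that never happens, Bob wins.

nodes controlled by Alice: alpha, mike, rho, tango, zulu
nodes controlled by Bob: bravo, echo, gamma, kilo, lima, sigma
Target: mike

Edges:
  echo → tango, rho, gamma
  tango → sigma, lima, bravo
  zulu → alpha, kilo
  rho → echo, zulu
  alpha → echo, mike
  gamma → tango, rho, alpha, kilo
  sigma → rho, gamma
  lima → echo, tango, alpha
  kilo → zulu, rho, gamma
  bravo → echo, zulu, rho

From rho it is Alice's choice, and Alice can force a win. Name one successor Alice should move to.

A0 = {mike}
A1: add {alpha} — alpha (Alice) has alpha→mike.
A2: add {zulu} — zulu (Alice) has zulu→alpha.
A3: add {rho} — rho (Alice) has rho→zulu.
A4 = A3; e.g. echo (Bob) can still go to tango. Fixed point.
From rho, successor zulu is in the attractor (rank 2); the other successor echo is not.

zulu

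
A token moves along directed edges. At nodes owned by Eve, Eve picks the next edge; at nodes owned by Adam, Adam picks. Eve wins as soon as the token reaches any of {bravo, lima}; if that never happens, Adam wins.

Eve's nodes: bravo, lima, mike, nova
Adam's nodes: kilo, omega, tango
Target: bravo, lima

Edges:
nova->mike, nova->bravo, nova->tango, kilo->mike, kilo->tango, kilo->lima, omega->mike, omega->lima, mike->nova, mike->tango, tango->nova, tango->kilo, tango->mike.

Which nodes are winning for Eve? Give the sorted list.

bravo, lima, mike, nova, omega

A0 = {bravo, lima}
A1: add {nova} — nova (Eve) has nova→bravo.
A2: add {mike} — mike (Eve) has mike→nova.
A3: add {omega} — omega (Adam): all of {mike, lima} already in.
A4 = A3; e.g. kilo (Adam) can still go to tango. Fixed point.
Eve's winning region = {bravo, lima, mike, nova, omega}.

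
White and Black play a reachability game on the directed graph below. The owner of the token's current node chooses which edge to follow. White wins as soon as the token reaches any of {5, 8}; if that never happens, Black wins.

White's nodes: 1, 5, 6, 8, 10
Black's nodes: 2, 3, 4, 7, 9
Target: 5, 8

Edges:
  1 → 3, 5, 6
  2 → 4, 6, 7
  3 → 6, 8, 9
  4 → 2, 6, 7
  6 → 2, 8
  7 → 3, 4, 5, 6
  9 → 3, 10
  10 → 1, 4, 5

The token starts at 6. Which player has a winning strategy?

A0 = {5, 8}
A1: add {1, 6, 10} — 1 (White) has 1→5; 6 (White) has 6→8; 10 (White) has 10→5.
A2 = A1; e.g. 2 (Black) can still go to 4. Fixed point.
6 ∈ A1, so White can force the target.

White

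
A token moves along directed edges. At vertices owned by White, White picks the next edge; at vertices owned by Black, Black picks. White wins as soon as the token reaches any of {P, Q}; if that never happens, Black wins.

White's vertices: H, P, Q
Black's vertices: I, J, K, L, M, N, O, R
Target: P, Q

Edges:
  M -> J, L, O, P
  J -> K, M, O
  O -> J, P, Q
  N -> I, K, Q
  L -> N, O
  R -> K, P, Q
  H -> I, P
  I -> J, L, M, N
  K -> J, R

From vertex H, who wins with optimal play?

White

A0 = {P, Q}
A1: add {H} — H (White) has H→P.
A2 = A1; e.g. I (Black) can still go to J. Fixed point.
H ∈ A1, so White can force the target.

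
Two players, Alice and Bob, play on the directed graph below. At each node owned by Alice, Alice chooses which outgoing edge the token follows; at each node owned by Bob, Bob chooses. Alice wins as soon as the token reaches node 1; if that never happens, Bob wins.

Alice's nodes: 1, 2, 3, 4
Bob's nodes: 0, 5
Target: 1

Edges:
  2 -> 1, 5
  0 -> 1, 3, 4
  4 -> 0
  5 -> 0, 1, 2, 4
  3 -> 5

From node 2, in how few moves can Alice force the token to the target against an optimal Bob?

1

A0 = {1}
A1: add {2} — 2 (Alice) has 2→1.
A2 = A1; e.g. 0 (Bob) can still go to 3. Fixed point.
2 enters the attractor at level 1, so Alice can force the target in 1 move from there.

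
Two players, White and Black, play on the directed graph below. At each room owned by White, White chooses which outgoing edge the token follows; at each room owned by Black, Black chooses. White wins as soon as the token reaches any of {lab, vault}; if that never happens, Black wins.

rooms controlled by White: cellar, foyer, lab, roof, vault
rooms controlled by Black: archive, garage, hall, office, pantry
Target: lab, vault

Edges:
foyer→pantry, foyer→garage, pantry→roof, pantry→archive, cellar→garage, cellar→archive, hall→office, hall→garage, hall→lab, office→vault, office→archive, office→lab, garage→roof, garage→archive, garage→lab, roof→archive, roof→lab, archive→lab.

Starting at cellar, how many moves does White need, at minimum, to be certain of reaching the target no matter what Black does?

2

A0 = {lab, vault}
A1: add {archive, roof} — roof (White) has roof→lab; archive (Black): all of {lab} already in.
A2: add {cellar, garage, office, pantry} — pantry (Black): all of {roof, archive} already in; cellar (White) has cellar→archive; office (Black): all of {vault, archive, lab} already in; garage (Black): all of {roof, archive, lab} already in.
cellar enters the attractor at level 2, so White can force the target in 2 moves from there.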